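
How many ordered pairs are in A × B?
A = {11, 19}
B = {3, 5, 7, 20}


Set A = {11, 19} has 2 elements.
Set B = {3, 5, 7, 20} has 4 elements.
|A × B| = |A| × |B| = 2 × 4 = 8

8


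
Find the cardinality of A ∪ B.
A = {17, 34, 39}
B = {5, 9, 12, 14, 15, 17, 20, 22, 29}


Set A = {17, 34, 39}, |A| = 3
Set B = {5, 9, 12, 14, 15, 17, 20, 22, 29}, |B| = 9
A ∩ B = {17}, |A ∩ B| = 1
|A ∪ B| = |A| + |B| - |A ∩ B| = 3 + 9 - 1 = 11

11


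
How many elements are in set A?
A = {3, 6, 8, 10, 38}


Set A = {3, 6, 8, 10, 38}
Listing elements: 3, 6, 8, 10, 38
Counting: 5 elements
|A| = 5

5


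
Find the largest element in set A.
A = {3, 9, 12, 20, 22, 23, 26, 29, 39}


Set A = {3, 9, 12, 20, 22, 23, 26, 29, 39}
Elements in ascending order: 3, 9, 12, 20, 22, 23, 26, 29, 39
The largest element is 39.

39


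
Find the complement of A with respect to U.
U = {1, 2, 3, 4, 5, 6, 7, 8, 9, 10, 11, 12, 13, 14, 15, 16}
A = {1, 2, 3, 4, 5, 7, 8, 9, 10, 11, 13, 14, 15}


Universal set U = {1, 2, 3, 4, 5, 6, 7, 8, 9, 10, 11, 12, 13, 14, 15, 16}
Set A = {1, 2, 3, 4, 5, 7, 8, 9, 10, 11, 13, 14, 15}
A' = U \ A = elements in U but not in A
Checking each element of U:
1 (in A, exclude), 2 (in A, exclude), 3 (in A, exclude), 4 (in A, exclude), 5 (in A, exclude), 6 (not in A, include), 7 (in A, exclude), 8 (in A, exclude), 9 (in A, exclude), 10 (in A, exclude), 11 (in A, exclude), 12 (not in A, include), 13 (in A, exclude), 14 (in A, exclude), 15 (in A, exclude), 16 (not in A, include)
A' = {6, 12, 16}

{6, 12, 16}


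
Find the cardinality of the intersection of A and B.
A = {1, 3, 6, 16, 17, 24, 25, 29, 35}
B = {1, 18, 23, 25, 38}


Set A = {1, 3, 6, 16, 17, 24, 25, 29, 35}
Set B = {1, 18, 23, 25, 38}
A ∩ B = {1, 25}
|A ∩ B| = 2

2


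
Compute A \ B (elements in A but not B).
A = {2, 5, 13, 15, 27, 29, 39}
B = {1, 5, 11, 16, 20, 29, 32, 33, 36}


Set A = {2, 5, 13, 15, 27, 29, 39}
Set B = {1, 5, 11, 16, 20, 29, 32, 33, 36}
A \ B includes elements in A that are not in B.
Check each element of A:
2 (not in B, keep), 5 (in B, remove), 13 (not in B, keep), 15 (not in B, keep), 27 (not in B, keep), 29 (in B, remove), 39 (not in B, keep)
A \ B = {2, 13, 15, 27, 39}

{2, 13, 15, 27, 39}


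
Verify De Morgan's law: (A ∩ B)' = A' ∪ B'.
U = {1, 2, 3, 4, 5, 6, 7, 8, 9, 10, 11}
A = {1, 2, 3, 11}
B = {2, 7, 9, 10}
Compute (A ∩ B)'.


U = {1, 2, 3, 4, 5, 6, 7, 8, 9, 10, 11}
A = {1, 2, 3, 11}, B = {2, 7, 9, 10}
A ∩ B = {2}
(A ∩ B)' = U \ (A ∩ B) = {1, 3, 4, 5, 6, 7, 8, 9, 10, 11}
Verification via A' ∪ B': A' = {4, 5, 6, 7, 8, 9, 10}, B' = {1, 3, 4, 5, 6, 8, 11}
A' ∪ B' = {1, 3, 4, 5, 6, 7, 8, 9, 10, 11} ✓

{1, 3, 4, 5, 6, 7, 8, 9, 10, 11}


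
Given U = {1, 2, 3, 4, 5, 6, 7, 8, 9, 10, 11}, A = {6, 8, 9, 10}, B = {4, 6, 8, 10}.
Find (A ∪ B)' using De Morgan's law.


U = {1, 2, 3, 4, 5, 6, 7, 8, 9, 10, 11}
A = {6, 8, 9, 10}, B = {4, 6, 8, 10}
A ∪ B = {4, 6, 8, 9, 10}
(A ∪ B)' = U \ (A ∪ B) = {1, 2, 3, 5, 7, 11}
Verification via A' ∩ B': A' = {1, 2, 3, 4, 5, 7, 11}, B' = {1, 2, 3, 5, 7, 9, 11}
A' ∩ B' = {1, 2, 3, 5, 7, 11} ✓

{1, 2, 3, 5, 7, 11}


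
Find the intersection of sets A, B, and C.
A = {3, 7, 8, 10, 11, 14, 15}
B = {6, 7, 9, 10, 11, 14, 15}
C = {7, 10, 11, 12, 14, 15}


Set A = {3, 7, 8, 10, 11, 14, 15}
Set B = {6, 7, 9, 10, 11, 14, 15}
Set C = {7, 10, 11, 12, 14, 15}
First, A ∩ B = {7, 10, 11, 14, 15}
Then, (A ∩ B) ∩ C = {7, 10, 11, 14, 15}

{7, 10, 11, 14, 15}


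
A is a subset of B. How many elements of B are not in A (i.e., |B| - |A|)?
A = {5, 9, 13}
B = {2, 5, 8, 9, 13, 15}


Set A = {5, 9, 13}, |A| = 3
Set B = {2, 5, 8, 9, 13, 15}, |B| = 6
Since A ⊆ B: B \ A = {2, 8, 15}
|B| - |A| = 6 - 3 = 3

3


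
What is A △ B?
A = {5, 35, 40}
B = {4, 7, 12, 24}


Set A = {5, 35, 40}
Set B = {4, 7, 12, 24}
A △ B = (A \ B) ∪ (B \ A)
Elements in A but not B: {5, 35, 40}
Elements in B but not A: {4, 7, 12, 24}
A △ B = {4, 5, 7, 12, 24, 35, 40}

{4, 5, 7, 12, 24, 35, 40}


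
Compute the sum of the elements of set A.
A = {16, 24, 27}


Set A = {16, 24, 27}
Sum = 16 + 24 + 27 = 67

67


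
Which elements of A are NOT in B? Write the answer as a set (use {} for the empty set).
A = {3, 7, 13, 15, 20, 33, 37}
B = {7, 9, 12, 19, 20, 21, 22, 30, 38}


Set A = {3, 7, 13, 15, 20, 33, 37}
Set B = {7, 9, 12, 19, 20, 21, 22, 30, 38}
Check each element of A against B:
3 ∉ B (include), 7 ∈ B, 13 ∉ B (include), 15 ∉ B (include), 20 ∈ B, 33 ∉ B (include), 37 ∉ B (include)
Elements of A not in B: {3, 13, 15, 33, 37}

{3, 13, 15, 33, 37}


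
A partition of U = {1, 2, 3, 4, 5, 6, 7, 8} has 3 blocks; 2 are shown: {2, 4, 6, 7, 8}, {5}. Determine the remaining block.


U = {1, 2, 3, 4, 5, 6, 7, 8}
Shown blocks: {2, 4, 6, 7, 8}, {5}
A partition's blocks are pairwise disjoint and cover U, so the missing block = U \ (union of shown blocks).
Union of shown blocks: {2, 4, 5, 6, 7, 8}
Missing block = U \ (union) = {1, 3}

{1, 3}


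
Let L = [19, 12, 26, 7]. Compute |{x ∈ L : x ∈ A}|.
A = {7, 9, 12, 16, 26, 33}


Set A = {7, 9, 12, 16, 26, 33}
Candidates: [19, 12, 26, 7]
Check each candidate:
19 ∉ A, 12 ∈ A, 26 ∈ A, 7 ∈ A
Count of candidates in A: 3

3


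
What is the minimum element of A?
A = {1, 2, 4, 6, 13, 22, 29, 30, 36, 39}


Set A = {1, 2, 4, 6, 13, 22, 29, 30, 36, 39}
Elements in ascending order: 1, 2, 4, 6, 13, 22, 29, 30, 36, 39
The smallest element is 1.

1


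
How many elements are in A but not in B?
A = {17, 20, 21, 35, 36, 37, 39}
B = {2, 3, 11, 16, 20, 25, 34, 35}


Set A = {17, 20, 21, 35, 36, 37, 39}
Set B = {2, 3, 11, 16, 20, 25, 34, 35}
A \ B = {17, 21, 36, 37, 39}
|A \ B| = 5

5


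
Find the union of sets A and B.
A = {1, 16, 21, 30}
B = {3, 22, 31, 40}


Set A = {1, 16, 21, 30}
Set B = {3, 22, 31, 40}
A ∪ B includes all elements in either set.
Elements from A: {1, 16, 21, 30}
Elements from B not already included: {3, 22, 31, 40}
A ∪ B = {1, 3, 16, 21, 22, 30, 31, 40}

{1, 3, 16, 21, 22, 30, 31, 40}


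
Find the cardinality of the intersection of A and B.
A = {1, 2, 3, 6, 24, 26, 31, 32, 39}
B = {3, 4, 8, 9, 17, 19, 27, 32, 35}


Set A = {1, 2, 3, 6, 24, 26, 31, 32, 39}
Set B = {3, 4, 8, 9, 17, 19, 27, 32, 35}
A ∩ B = {3, 32}
|A ∩ B| = 2

2


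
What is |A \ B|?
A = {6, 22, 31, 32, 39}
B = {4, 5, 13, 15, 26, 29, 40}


Set A = {6, 22, 31, 32, 39}
Set B = {4, 5, 13, 15, 26, 29, 40}
A \ B = {6, 22, 31, 32, 39}
|A \ B| = 5

5


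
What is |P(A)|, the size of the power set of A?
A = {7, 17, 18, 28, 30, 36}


Set A = {7, 17, 18, 28, 30, 36}
|A| = 6
The power set P(A) contains all subsets of A.
|P(A)| = 2^|A| = 2^6 = 64

64


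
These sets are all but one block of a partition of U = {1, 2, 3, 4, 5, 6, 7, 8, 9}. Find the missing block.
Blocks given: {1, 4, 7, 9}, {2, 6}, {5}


U = {1, 2, 3, 4, 5, 6, 7, 8, 9}
Shown blocks: {1, 4, 7, 9}, {2, 6}, {5}
A partition's blocks are pairwise disjoint and cover U, so the missing block = U \ (union of shown blocks).
Union of shown blocks: {1, 2, 4, 5, 6, 7, 9}
Missing block = U \ (union) = {3, 8}

{3, 8}


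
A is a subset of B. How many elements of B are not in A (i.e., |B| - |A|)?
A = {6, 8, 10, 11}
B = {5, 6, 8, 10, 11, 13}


Set A = {6, 8, 10, 11}, |A| = 4
Set B = {5, 6, 8, 10, 11, 13}, |B| = 6
Since A ⊆ B: B \ A = {5, 13}
|B| - |A| = 6 - 4 = 2

2


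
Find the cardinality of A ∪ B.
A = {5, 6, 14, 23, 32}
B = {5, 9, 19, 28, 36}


Set A = {5, 6, 14, 23, 32}, |A| = 5
Set B = {5, 9, 19, 28, 36}, |B| = 5
A ∩ B = {5}, |A ∩ B| = 1
|A ∪ B| = |A| + |B| - |A ∩ B| = 5 + 5 - 1 = 9

9


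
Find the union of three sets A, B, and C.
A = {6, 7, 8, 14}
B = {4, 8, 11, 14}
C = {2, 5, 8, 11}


Set A = {6, 7, 8, 14}
Set B = {4, 8, 11, 14}
Set C = {2, 5, 8, 11}
First, A ∪ B = {4, 6, 7, 8, 11, 14}
Then, (A ∪ B) ∪ C = {2, 4, 5, 6, 7, 8, 11, 14}

{2, 4, 5, 6, 7, 8, 11, 14}


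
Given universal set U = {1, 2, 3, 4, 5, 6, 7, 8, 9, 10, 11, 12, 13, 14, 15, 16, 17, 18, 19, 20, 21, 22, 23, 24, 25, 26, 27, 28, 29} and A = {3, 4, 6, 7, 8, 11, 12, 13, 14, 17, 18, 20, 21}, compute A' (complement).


Universal set U = {1, 2, 3, 4, 5, 6, 7, 8, 9, 10, 11, 12, 13, 14, 15, 16, 17, 18, 19, 20, 21, 22, 23, 24, 25, 26, 27, 28, 29}
Set A = {3, 4, 6, 7, 8, 11, 12, 13, 14, 17, 18, 20, 21}
A' = U \ A = elements in U but not in A
Checking each element of U:
1 (not in A, include), 2 (not in A, include), 3 (in A, exclude), 4 (in A, exclude), 5 (not in A, include), 6 (in A, exclude), 7 (in A, exclude), 8 (in A, exclude), 9 (not in A, include), 10 (not in A, include), 11 (in A, exclude), 12 (in A, exclude), 13 (in A, exclude), 14 (in A, exclude), 15 (not in A, include), 16 (not in A, include), 17 (in A, exclude), 18 (in A, exclude), 19 (not in A, include), 20 (in A, exclude), 21 (in A, exclude), 22 (not in A, include), 23 (not in A, include), 24 (not in A, include), 25 (not in A, include), 26 (not in A, include), 27 (not in A, include), 28 (not in A, include), 29 (not in A, include)
A' = {1, 2, 5, 9, 10, 15, 16, 19, 22, 23, 24, 25, 26, 27, 28, 29}

{1, 2, 5, 9, 10, 15, 16, 19, 22, 23, 24, 25, 26, 27, 28, 29}


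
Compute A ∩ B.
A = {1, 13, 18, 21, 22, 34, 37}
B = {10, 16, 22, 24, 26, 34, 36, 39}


Set A = {1, 13, 18, 21, 22, 34, 37}
Set B = {10, 16, 22, 24, 26, 34, 36, 39}
A ∩ B includes only elements in both sets.
Check each element of A against B:
1 ✗, 13 ✗, 18 ✗, 21 ✗, 22 ✓, 34 ✓, 37 ✗
A ∩ B = {22, 34}

{22, 34}


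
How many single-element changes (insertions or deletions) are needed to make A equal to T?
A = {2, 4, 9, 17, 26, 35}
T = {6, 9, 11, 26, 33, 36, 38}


Set A = {2, 4, 9, 17, 26, 35}
Set T = {6, 9, 11, 26, 33, 36, 38}
Elements to remove from A (in A, not in T): {2, 4, 17, 35} → 4 removals
Elements to add to A (in T, not in A): {6, 11, 33, 36, 38} → 5 additions
Total edits = 4 + 5 = 9

9


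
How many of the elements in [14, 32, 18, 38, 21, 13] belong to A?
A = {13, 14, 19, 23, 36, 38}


Set A = {13, 14, 19, 23, 36, 38}
Candidates: [14, 32, 18, 38, 21, 13]
Check each candidate:
14 ∈ A, 32 ∉ A, 18 ∉ A, 38 ∈ A, 21 ∉ A, 13 ∈ A
Count of candidates in A: 3

3


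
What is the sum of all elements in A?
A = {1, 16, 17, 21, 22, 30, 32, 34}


Set A = {1, 16, 17, 21, 22, 30, 32, 34}
Sum = 1 + 16 + 17 + 21 + 22 + 30 + 32 + 34 = 173

173


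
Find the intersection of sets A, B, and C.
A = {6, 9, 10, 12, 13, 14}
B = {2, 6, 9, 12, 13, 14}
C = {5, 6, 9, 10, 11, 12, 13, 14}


Set A = {6, 9, 10, 12, 13, 14}
Set B = {2, 6, 9, 12, 13, 14}
Set C = {5, 6, 9, 10, 11, 12, 13, 14}
First, A ∩ B = {6, 9, 12, 13, 14}
Then, (A ∩ B) ∩ C = {6, 9, 12, 13, 14}

{6, 9, 12, 13, 14}


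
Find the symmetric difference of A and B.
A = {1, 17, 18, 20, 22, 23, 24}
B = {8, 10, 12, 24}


Set A = {1, 17, 18, 20, 22, 23, 24}
Set B = {8, 10, 12, 24}
A △ B = (A \ B) ∪ (B \ A)
Elements in A but not B: {1, 17, 18, 20, 22, 23}
Elements in B but not A: {8, 10, 12}
A △ B = {1, 8, 10, 12, 17, 18, 20, 22, 23}

{1, 8, 10, 12, 17, 18, 20, 22, 23}


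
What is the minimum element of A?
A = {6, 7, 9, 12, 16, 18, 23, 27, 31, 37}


Set A = {6, 7, 9, 12, 16, 18, 23, 27, 31, 37}
Elements in ascending order: 6, 7, 9, 12, 16, 18, 23, 27, 31, 37
The smallest element is 6.

6


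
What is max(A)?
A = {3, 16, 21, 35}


Set A = {3, 16, 21, 35}
Elements in ascending order: 3, 16, 21, 35
The largest element is 35.

35


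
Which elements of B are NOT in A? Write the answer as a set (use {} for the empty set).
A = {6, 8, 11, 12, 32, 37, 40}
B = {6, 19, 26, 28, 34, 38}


Set A = {6, 8, 11, 12, 32, 37, 40}
Set B = {6, 19, 26, 28, 34, 38}
Check each element of B against A:
6 ∈ A, 19 ∉ A (include), 26 ∉ A (include), 28 ∉ A (include), 34 ∉ A (include), 38 ∉ A (include)
Elements of B not in A: {19, 26, 28, 34, 38}

{19, 26, 28, 34, 38}


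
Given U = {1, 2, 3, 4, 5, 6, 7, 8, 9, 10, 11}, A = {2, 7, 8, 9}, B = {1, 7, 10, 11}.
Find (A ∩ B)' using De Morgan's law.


U = {1, 2, 3, 4, 5, 6, 7, 8, 9, 10, 11}
A = {2, 7, 8, 9}, B = {1, 7, 10, 11}
A ∩ B = {7}
(A ∩ B)' = U \ (A ∩ B) = {1, 2, 3, 4, 5, 6, 8, 9, 10, 11}
Verification via A' ∪ B': A' = {1, 3, 4, 5, 6, 10, 11}, B' = {2, 3, 4, 5, 6, 8, 9}
A' ∪ B' = {1, 2, 3, 4, 5, 6, 8, 9, 10, 11} ✓

{1, 2, 3, 4, 5, 6, 8, 9, 10, 11}


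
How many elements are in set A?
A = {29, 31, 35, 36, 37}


Set A = {29, 31, 35, 36, 37}
Listing elements: 29, 31, 35, 36, 37
Counting: 5 elements
|A| = 5

5


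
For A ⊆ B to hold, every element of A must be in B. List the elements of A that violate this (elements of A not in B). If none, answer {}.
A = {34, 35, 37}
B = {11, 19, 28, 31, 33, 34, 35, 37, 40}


Set A = {34, 35, 37}
Set B = {11, 19, 28, 31, 33, 34, 35, 37, 40}
Check each element of A against B:
34 ∈ B, 35 ∈ B, 37 ∈ B
Elements of A not in B: {}

{}


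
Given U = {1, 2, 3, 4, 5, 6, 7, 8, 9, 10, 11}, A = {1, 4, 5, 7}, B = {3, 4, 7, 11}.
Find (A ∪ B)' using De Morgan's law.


U = {1, 2, 3, 4, 5, 6, 7, 8, 9, 10, 11}
A = {1, 4, 5, 7}, B = {3, 4, 7, 11}
A ∪ B = {1, 3, 4, 5, 7, 11}
(A ∪ B)' = U \ (A ∪ B) = {2, 6, 8, 9, 10}
Verification via A' ∩ B': A' = {2, 3, 6, 8, 9, 10, 11}, B' = {1, 2, 5, 6, 8, 9, 10}
A' ∩ B' = {2, 6, 8, 9, 10} ✓

{2, 6, 8, 9, 10}


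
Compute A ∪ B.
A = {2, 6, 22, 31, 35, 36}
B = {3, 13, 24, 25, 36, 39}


Set A = {2, 6, 22, 31, 35, 36}
Set B = {3, 13, 24, 25, 36, 39}
A ∪ B includes all elements in either set.
Elements from A: {2, 6, 22, 31, 35, 36}
Elements from B not already included: {3, 13, 24, 25, 39}
A ∪ B = {2, 3, 6, 13, 22, 24, 25, 31, 35, 36, 39}

{2, 3, 6, 13, 22, 24, 25, 31, 35, 36, 39}


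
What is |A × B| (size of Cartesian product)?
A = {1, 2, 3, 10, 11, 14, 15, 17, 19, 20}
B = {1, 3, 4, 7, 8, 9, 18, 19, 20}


Set A = {1, 2, 3, 10, 11, 14, 15, 17, 19, 20} has 10 elements.
Set B = {1, 3, 4, 7, 8, 9, 18, 19, 20} has 9 elements.
|A × B| = |A| × |B| = 10 × 9 = 90

90


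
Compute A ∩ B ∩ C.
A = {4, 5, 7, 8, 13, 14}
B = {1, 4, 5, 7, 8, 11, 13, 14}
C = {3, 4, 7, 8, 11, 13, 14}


Set A = {4, 5, 7, 8, 13, 14}
Set B = {1, 4, 5, 7, 8, 11, 13, 14}
Set C = {3, 4, 7, 8, 11, 13, 14}
First, A ∩ B = {4, 5, 7, 8, 13, 14}
Then, (A ∩ B) ∩ C = {4, 7, 8, 13, 14}

{4, 7, 8, 13, 14}


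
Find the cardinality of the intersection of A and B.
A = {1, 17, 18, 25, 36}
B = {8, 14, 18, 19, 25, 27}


Set A = {1, 17, 18, 25, 36}
Set B = {8, 14, 18, 19, 25, 27}
A ∩ B = {18, 25}
|A ∩ B| = 2

2


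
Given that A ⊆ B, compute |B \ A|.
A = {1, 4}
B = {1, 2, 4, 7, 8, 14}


Set A = {1, 4}, |A| = 2
Set B = {1, 2, 4, 7, 8, 14}, |B| = 6
Since A ⊆ B: B \ A = {2, 7, 8, 14}
|B| - |A| = 6 - 2 = 4

4


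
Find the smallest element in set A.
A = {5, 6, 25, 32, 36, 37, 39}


Set A = {5, 6, 25, 32, 36, 37, 39}
Elements in ascending order: 5, 6, 25, 32, 36, 37, 39
The smallest element is 5.

5


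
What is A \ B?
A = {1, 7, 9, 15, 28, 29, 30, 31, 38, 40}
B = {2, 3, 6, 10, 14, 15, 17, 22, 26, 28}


Set A = {1, 7, 9, 15, 28, 29, 30, 31, 38, 40}
Set B = {2, 3, 6, 10, 14, 15, 17, 22, 26, 28}
A \ B includes elements in A that are not in B.
Check each element of A:
1 (not in B, keep), 7 (not in B, keep), 9 (not in B, keep), 15 (in B, remove), 28 (in B, remove), 29 (not in B, keep), 30 (not in B, keep), 31 (not in B, keep), 38 (not in B, keep), 40 (not in B, keep)
A \ B = {1, 7, 9, 29, 30, 31, 38, 40}

{1, 7, 9, 29, 30, 31, 38, 40}


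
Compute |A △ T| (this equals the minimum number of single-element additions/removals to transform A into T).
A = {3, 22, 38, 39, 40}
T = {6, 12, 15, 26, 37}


Set A = {3, 22, 38, 39, 40}
Set T = {6, 12, 15, 26, 37}
Elements to remove from A (in A, not in T): {3, 22, 38, 39, 40} → 5 removals
Elements to add to A (in T, not in A): {6, 12, 15, 26, 37} → 5 additions
Total edits = 5 + 5 = 10

10


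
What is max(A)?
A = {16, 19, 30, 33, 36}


Set A = {16, 19, 30, 33, 36}
Elements in ascending order: 16, 19, 30, 33, 36
The largest element is 36.

36


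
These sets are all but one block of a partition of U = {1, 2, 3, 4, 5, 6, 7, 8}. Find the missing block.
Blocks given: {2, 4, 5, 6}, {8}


U = {1, 2, 3, 4, 5, 6, 7, 8}
Shown blocks: {2, 4, 5, 6}, {8}
A partition's blocks are pairwise disjoint and cover U, so the missing block = U \ (union of shown blocks).
Union of shown blocks: {2, 4, 5, 6, 8}
Missing block = U \ (union) = {1, 3, 7}

{1, 3, 7}


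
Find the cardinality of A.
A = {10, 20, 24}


Set A = {10, 20, 24}
Listing elements: 10, 20, 24
Counting: 3 elements
|A| = 3

3


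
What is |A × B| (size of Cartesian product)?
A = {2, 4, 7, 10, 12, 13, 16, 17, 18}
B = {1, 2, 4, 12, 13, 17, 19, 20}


Set A = {2, 4, 7, 10, 12, 13, 16, 17, 18} has 9 elements.
Set B = {1, 2, 4, 12, 13, 17, 19, 20} has 8 elements.
|A × B| = |A| × |B| = 9 × 8 = 72

72


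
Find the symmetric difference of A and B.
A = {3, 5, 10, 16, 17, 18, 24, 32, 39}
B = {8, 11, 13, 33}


Set A = {3, 5, 10, 16, 17, 18, 24, 32, 39}
Set B = {8, 11, 13, 33}
A △ B = (A \ B) ∪ (B \ A)
Elements in A but not B: {3, 5, 10, 16, 17, 18, 24, 32, 39}
Elements in B but not A: {8, 11, 13, 33}
A △ B = {3, 5, 8, 10, 11, 13, 16, 17, 18, 24, 32, 33, 39}

{3, 5, 8, 10, 11, 13, 16, 17, 18, 24, 32, 33, 39}


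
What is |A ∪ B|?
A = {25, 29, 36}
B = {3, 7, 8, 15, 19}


Set A = {25, 29, 36}, |A| = 3
Set B = {3, 7, 8, 15, 19}, |B| = 5
A ∩ B = {}, |A ∩ B| = 0
|A ∪ B| = |A| + |B| - |A ∩ B| = 3 + 5 - 0 = 8

8


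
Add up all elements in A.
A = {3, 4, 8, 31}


Set A = {3, 4, 8, 31}
Sum = 3 + 4 + 8 + 31 = 46

46


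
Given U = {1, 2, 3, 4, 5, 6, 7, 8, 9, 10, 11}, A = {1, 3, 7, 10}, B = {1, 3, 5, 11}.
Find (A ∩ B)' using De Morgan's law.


U = {1, 2, 3, 4, 5, 6, 7, 8, 9, 10, 11}
A = {1, 3, 7, 10}, B = {1, 3, 5, 11}
A ∩ B = {1, 3}
(A ∩ B)' = U \ (A ∩ B) = {2, 4, 5, 6, 7, 8, 9, 10, 11}
Verification via A' ∪ B': A' = {2, 4, 5, 6, 8, 9, 11}, B' = {2, 4, 6, 7, 8, 9, 10}
A' ∪ B' = {2, 4, 5, 6, 7, 8, 9, 10, 11} ✓

{2, 4, 5, 6, 7, 8, 9, 10, 11}


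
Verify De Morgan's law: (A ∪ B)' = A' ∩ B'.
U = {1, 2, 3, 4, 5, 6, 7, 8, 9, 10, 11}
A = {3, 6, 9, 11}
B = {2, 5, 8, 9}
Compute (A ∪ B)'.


U = {1, 2, 3, 4, 5, 6, 7, 8, 9, 10, 11}
A = {3, 6, 9, 11}, B = {2, 5, 8, 9}
A ∪ B = {2, 3, 5, 6, 8, 9, 11}
(A ∪ B)' = U \ (A ∪ B) = {1, 4, 7, 10}
Verification via A' ∩ B': A' = {1, 2, 4, 5, 7, 8, 10}, B' = {1, 3, 4, 6, 7, 10, 11}
A' ∩ B' = {1, 4, 7, 10} ✓

{1, 4, 7, 10}


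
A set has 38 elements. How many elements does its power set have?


The set has 38 elements.
The power set contains all possible subsets.
|P(A)| = 2^|A| = 2^38 = 274877906944

274877906944


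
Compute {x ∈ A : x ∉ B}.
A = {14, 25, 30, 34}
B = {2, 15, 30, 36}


Set A = {14, 25, 30, 34}
Set B = {2, 15, 30, 36}
Check each element of A against B:
14 ∉ B (include), 25 ∉ B (include), 30 ∈ B, 34 ∉ B (include)
Elements of A not in B: {14, 25, 34}

{14, 25, 34}


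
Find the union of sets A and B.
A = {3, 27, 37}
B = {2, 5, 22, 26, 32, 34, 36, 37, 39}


Set A = {3, 27, 37}
Set B = {2, 5, 22, 26, 32, 34, 36, 37, 39}
A ∪ B includes all elements in either set.
Elements from A: {3, 27, 37}
Elements from B not already included: {2, 5, 22, 26, 32, 34, 36, 39}
A ∪ B = {2, 3, 5, 22, 26, 27, 32, 34, 36, 37, 39}

{2, 3, 5, 22, 26, 27, 32, 34, 36, 37, 39}


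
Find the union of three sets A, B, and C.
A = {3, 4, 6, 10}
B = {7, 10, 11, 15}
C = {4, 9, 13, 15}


Set A = {3, 4, 6, 10}
Set B = {7, 10, 11, 15}
Set C = {4, 9, 13, 15}
First, A ∪ B = {3, 4, 6, 7, 10, 11, 15}
Then, (A ∪ B) ∪ C = {3, 4, 6, 7, 9, 10, 11, 13, 15}

{3, 4, 6, 7, 9, 10, 11, 13, 15}


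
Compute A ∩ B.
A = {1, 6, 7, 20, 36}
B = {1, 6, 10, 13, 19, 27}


Set A = {1, 6, 7, 20, 36}
Set B = {1, 6, 10, 13, 19, 27}
A ∩ B includes only elements in both sets.
Check each element of A against B:
1 ✓, 6 ✓, 7 ✗, 20 ✗, 36 ✗
A ∩ B = {1, 6}

{1, 6}


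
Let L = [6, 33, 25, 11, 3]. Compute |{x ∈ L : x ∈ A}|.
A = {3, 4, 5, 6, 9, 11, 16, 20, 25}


Set A = {3, 4, 5, 6, 9, 11, 16, 20, 25}
Candidates: [6, 33, 25, 11, 3]
Check each candidate:
6 ∈ A, 33 ∉ A, 25 ∈ A, 11 ∈ A, 3 ∈ A
Count of candidates in A: 4

4


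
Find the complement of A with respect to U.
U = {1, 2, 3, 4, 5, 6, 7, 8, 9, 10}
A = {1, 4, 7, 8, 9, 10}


Universal set U = {1, 2, 3, 4, 5, 6, 7, 8, 9, 10}
Set A = {1, 4, 7, 8, 9, 10}
A' = U \ A = elements in U but not in A
Checking each element of U:
1 (in A, exclude), 2 (not in A, include), 3 (not in A, include), 4 (in A, exclude), 5 (not in A, include), 6 (not in A, include), 7 (in A, exclude), 8 (in A, exclude), 9 (in A, exclude), 10 (in A, exclude)
A' = {2, 3, 5, 6}

{2, 3, 5, 6}


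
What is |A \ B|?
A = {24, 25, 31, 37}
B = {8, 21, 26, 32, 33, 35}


Set A = {24, 25, 31, 37}
Set B = {8, 21, 26, 32, 33, 35}
A \ B = {24, 25, 31, 37}
|A \ B| = 4

4


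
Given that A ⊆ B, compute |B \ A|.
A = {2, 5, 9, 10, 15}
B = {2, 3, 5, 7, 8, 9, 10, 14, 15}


Set A = {2, 5, 9, 10, 15}, |A| = 5
Set B = {2, 3, 5, 7, 8, 9, 10, 14, 15}, |B| = 9
Since A ⊆ B: B \ A = {3, 7, 8, 14}
|B| - |A| = 9 - 5 = 4

4


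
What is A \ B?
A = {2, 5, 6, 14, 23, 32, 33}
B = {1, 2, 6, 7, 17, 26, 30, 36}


Set A = {2, 5, 6, 14, 23, 32, 33}
Set B = {1, 2, 6, 7, 17, 26, 30, 36}
A \ B includes elements in A that are not in B.
Check each element of A:
2 (in B, remove), 5 (not in B, keep), 6 (in B, remove), 14 (not in B, keep), 23 (not in B, keep), 32 (not in B, keep), 33 (not in B, keep)
A \ B = {5, 14, 23, 32, 33}

{5, 14, 23, 32, 33}


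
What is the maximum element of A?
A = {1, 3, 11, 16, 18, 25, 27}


Set A = {1, 3, 11, 16, 18, 25, 27}
Elements in ascending order: 1, 3, 11, 16, 18, 25, 27
The largest element is 27.

27


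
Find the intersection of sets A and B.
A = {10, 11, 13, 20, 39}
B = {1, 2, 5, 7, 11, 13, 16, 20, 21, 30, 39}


Set A = {10, 11, 13, 20, 39}
Set B = {1, 2, 5, 7, 11, 13, 16, 20, 21, 30, 39}
A ∩ B includes only elements in both sets.
Check each element of A against B:
10 ✗, 11 ✓, 13 ✓, 20 ✓, 39 ✓
A ∩ B = {11, 13, 20, 39}

{11, 13, 20, 39}


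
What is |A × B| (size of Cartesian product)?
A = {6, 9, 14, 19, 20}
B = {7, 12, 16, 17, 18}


Set A = {6, 9, 14, 19, 20} has 5 elements.
Set B = {7, 12, 16, 17, 18} has 5 elements.
|A × B| = |A| × |B| = 5 × 5 = 25

25


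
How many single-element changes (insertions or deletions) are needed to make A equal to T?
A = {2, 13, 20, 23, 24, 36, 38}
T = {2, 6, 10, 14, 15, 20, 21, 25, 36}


Set A = {2, 13, 20, 23, 24, 36, 38}
Set T = {2, 6, 10, 14, 15, 20, 21, 25, 36}
Elements to remove from A (in A, not in T): {13, 23, 24, 38} → 4 removals
Elements to add to A (in T, not in A): {6, 10, 14, 15, 21, 25} → 6 additions
Total edits = 4 + 6 = 10

10


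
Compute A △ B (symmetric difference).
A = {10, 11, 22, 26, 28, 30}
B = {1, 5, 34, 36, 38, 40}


Set A = {10, 11, 22, 26, 28, 30}
Set B = {1, 5, 34, 36, 38, 40}
A △ B = (A \ B) ∪ (B \ A)
Elements in A but not B: {10, 11, 22, 26, 28, 30}
Elements in B but not A: {1, 5, 34, 36, 38, 40}
A △ B = {1, 5, 10, 11, 22, 26, 28, 30, 34, 36, 38, 40}

{1, 5, 10, 11, 22, 26, 28, 30, 34, 36, 38, 40}


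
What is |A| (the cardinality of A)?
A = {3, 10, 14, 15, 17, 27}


Set A = {3, 10, 14, 15, 17, 27}
Listing elements: 3, 10, 14, 15, 17, 27
Counting: 6 elements
|A| = 6

6


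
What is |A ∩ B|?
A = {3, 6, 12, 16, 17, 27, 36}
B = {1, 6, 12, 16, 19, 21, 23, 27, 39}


Set A = {3, 6, 12, 16, 17, 27, 36}
Set B = {1, 6, 12, 16, 19, 21, 23, 27, 39}
A ∩ B = {6, 12, 16, 27}
|A ∩ B| = 4

4


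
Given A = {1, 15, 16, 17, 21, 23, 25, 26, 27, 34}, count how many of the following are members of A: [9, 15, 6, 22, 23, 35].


Set A = {1, 15, 16, 17, 21, 23, 25, 26, 27, 34}
Candidates: [9, 15, 6, 22, 23, 35]
Check each candidate:
9 ∉ A, 15 ∈ A, 6 ∉ A, 22 ∉ A, 23 ∈ A, 35 ∉ A
Count of candidates in A: 2

2


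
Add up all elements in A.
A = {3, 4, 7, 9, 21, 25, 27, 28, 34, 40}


Set A = {3, 4, 7, 9, 21, 25, 27, 28, 34, 40}
Sum = 3 + 4 + 7 + 9 + 21 + 25 + 27 + 28 + 34 + 40 = 198

198


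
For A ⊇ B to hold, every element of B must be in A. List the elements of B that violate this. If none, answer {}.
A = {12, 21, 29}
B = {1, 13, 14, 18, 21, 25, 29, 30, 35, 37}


Set A = {12, 21, 29}
Set B = {1, 13, 14, 18, 21, 25, 29, 30, 35, 37}
Check each element of B against A:
1 ∉ A (include), 13 ∉ A (include), 14 ∉ A (include), 18 ∉ A (include), 21 ∈ A, 25 ∉ A (include), 29 ∈ A, 30 ∉ A (include), 35 ∉ A (include), 37 ∉ A (include)
Elements of B not in A: {1, 13, 14, 18, 25, 30, 35, 37}

{1, 13, 14, 18, 25, 30, 35, 37}


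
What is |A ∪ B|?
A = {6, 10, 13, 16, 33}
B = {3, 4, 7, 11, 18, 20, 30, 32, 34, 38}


Set A = {6, 10, 13, 16, 33}, |A| = 5
Set B = {3, 4, 7, 11, 18, 20, 30, 32, 34, 38}, |B| = 10
A ∩ B = {}, |A ∩ B| = 0
|A ∪ B| = |A| + |B| - |A ∩ B| = 5 + 10 - 0 = 15

15


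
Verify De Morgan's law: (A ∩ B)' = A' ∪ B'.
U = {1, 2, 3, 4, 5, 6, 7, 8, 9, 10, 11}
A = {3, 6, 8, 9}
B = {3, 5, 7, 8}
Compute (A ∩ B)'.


U = {1, 2, 3, 4, 5, 6, 7, 8, 9, 10, 11}
A = {3, 6, 8, 9}, B = {3, 5, 7, 8}
A ∩ B = {3, 8}
(A ∩ B)' = U \ (A ∩ B) = {1, 2, 4, 5, 6, 7, 9, 10, 11}
Verification via A' ∪ B': A' = {1, 2, 4, 5, 7, 10, 11}, B' = {1, 2, 4, 6, 9, 10, 11}
A' ∪ B' = {1, 2, 4, 5, 6, 7, 9, 10, 11} ✓

{1, 2, 4, 5, 6, 7, 9, 10, 11}


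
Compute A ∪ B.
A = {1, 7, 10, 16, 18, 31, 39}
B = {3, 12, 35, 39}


Set A = {1, 7, 10, 16, 18, 31, 39}
Set B = {3, 12, 35, 39}
A ∪ B includes all elements in either set.
Elements from A: {1, 7, 10, 16, 18, 31, 39}
Elements from B not already included: {3, 12, 35}
A ∪ B = {1, 3, 7, 10, 12, 16, 18, 31, 35, 39}

{1, 3, 7, 10, 12, 16, 18, 31, 35, 39}


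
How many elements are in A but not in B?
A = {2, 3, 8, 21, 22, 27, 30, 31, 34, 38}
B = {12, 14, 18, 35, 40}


Set A = {2, 3, 8, 21, 22, 27, 30, 31, 34, 38}
Set B = {12, 14, 18, 35, 40}
A \ B = {2, 3, 8, 21, 22, 27, 30, 31, 34, 38}
|A \ B| = 10

10


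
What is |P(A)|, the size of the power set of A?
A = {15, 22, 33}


Set A = {15, 22, 33}
|A| = 3
The power set P(A) contains all subsets of A.
|P(A)| = 2^|A| = 2^3 = 8

8


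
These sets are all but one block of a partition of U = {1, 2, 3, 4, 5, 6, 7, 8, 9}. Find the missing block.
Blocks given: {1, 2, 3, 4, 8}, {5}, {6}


U = {1, 2, 3, 4, 5, 6, 7, 8, 9}
Shown blocks: {1, 2, 3, 4, 8}, {5}, {6}
A partition's blocks are pairwise disjoint and cover U, so the missing block = U \ (union of shown blocks).
Union of shown blocks: {1, 2, 3, 4, 5, 6, 8}
Missing block = U \ (union) = {7, 9}

{7, 9}


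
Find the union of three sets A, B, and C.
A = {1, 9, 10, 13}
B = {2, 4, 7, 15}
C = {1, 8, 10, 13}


Set A = {1, 9, 10, 13}
Set B = {2, 4, 7, 15}
Set C = {1, 8, 10, 13}
First, A ∪ B = {1, 2, 4, 7, 9, 10, 13, 15}
Then, (A ∪ B) ∪ C = {1, 2, 4, 7, 8, 9, 10, 13, 15}

{1, 2, 4, 7, 8, 9, 10, 13, 15}


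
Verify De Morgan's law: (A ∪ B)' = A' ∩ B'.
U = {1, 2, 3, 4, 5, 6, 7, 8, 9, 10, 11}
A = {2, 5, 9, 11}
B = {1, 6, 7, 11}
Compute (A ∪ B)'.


U = {1, 2, 3, 4, 5, 6, 7, 8, 9, 10, 11}
A = {2, 5, 9, 11}, B = {1, 6, 7, 11}
A ∪ B = {1, 2, 5, 6, 7, 9, 11}
(A ∪ B)' = U \ (A ∪ B) = {3, 4, 8, 10}
Verification via A' ∩ B': A' = {1, 3, 4, 6, 7, 8, 10}, B' = {2, 3, 4, 5, 8, 9, 10}
A' ∩ B' = {3, 4, 8, 10} ✓

{3, 4, 8, 10}


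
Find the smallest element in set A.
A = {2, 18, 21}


Set A = {2, 18, 21}
Elements in ascending order: 2, 18, 21
The smallest element is 2.

2


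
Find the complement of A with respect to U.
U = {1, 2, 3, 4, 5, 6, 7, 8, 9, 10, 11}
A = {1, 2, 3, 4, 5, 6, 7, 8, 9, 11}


Universal set U = {1, 2, 3, 4, 5, 6, 7, 8, 9, 10, 11}
Set A = {1, 2, 3, 4, 5, 6, 7, 8, 9, 11}
A' = U \ A = elements in U but not in A
Checking each element of U:
1 (in A, exclude), 2 (in A, exclude), 3 (in A, exclude), 4 (in A, exclude), 5 (in A, exclude), 6 (in A, exclude), 7 (in A, exclude), 8 (in A, exclude), 9 (in A, exclude), 10 (not in A, include), 11 (in A, exclude)
A' = {10}

{10}


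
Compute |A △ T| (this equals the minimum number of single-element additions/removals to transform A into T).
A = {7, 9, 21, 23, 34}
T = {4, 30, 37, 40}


Set A = {7, 9, 21, 23, 34}
Set T = {4, 30, 37, 40}
Elements to remove from A (in A, not in T): {7, 9, 21, 23, 34} → 5 removals
Elements to add to A (in T, not in A): {4, 30, 37, 40} → 4 additions
Total edits = 5 + 4 = 9

9


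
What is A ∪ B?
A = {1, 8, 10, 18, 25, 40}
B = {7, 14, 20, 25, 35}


Set A = {1, 8, 10, 18, 25, 40}
Set B = {7, 14, 20, 25, 35}
A ∪ B includes all elements in either set.
Elements from A: {1, 8, 10, 18, 25, 40}
Elements from B not already included: {7, 14, 20, 35}
A ∪ B = {1, 7, 8, 10, 14, 18, 20, 25, 35, 40}

{1, 7, 8, 10, 14, 18, 20, 25, 35, 40}


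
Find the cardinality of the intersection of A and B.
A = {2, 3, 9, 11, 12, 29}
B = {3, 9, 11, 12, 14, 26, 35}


Set A = {2, 3, 9, 11, 12, 29}
Set B = {3, 9, 11, 12, 14, 26, 35}
A ∩ B = {3, 9, 11, 12}
|A ∩ B| = 4

4


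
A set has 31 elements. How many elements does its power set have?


The set has 31 elements.
The power set contains all possible subsets.
|P(A)| = 2^|A| = 2^31 = 2147483648

2147483648


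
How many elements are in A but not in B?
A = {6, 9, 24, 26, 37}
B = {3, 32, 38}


Set A = {6, 9, 24, 26, 37}
Set B = {3, 32, 38}
A \ B = {6, 9, 24, 26, 37}
|A \ B| = 5

5


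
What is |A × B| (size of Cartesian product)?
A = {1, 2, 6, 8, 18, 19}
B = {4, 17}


Set A = {1, 2, 6, 8, 18, 19} has 6 elements.
Set B = {4, 17} has 2 elements.
|A × B| = |A| × |B| = 6 × 2 = 12

12


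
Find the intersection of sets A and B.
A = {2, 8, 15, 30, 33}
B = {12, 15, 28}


Set A = {2, 8, 15, 30, 33}
Set B = {12, 15, 28}
A ∩ B includes only elements in both sets.
Check each element of A against B:
2 ✗, 8 ✗, 15 ✓, 30 ✗, 33 ✗
A ∩ B = {15}

{15}


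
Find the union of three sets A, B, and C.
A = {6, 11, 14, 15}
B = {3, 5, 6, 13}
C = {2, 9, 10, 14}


Set A = {6, 11, 14, 15}
Set B = {3, 5, 6, 13}
Set C = {2, 9, 10, 14}
First, A ∪ B = {3, 5, 6, 11, 13, 14, 15}
Then, (A ∪ B) ∪ C = {2, 3, 5, 6, 9, 10, 11, 13, 14, 15}

{2, 3, 5, 6, 9, 10, 11, 13, 14, 15}


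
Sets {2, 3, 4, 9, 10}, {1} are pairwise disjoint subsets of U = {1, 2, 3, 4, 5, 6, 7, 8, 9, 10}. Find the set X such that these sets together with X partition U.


U = {1, 2, 3, 4, 5, 6, 7, 8, 9, 10}
Shown blocks: {2, 3, 4, 9, 10}, {1}
A partition's blocks are pairwise disjoint and cover U, so the missing block = U \ (union of shown blocks).
Union of shown blocks: {1, 2, 3, 4, 9, 10}
Missing block = U \ (union) = {5, 6, 7, 8}

{5, 6, 7, 8}


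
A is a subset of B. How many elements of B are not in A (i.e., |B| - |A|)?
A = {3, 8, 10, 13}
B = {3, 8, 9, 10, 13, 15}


Set A = {3, 8, 10, 13}, |A| = 4
Set B = {3, 8, 9, 10, 13, 15}, |B| = 6
Since A ⊆ B: B \ A = {9, 15}
|B| - |A| = 6 - 4 = 2

2


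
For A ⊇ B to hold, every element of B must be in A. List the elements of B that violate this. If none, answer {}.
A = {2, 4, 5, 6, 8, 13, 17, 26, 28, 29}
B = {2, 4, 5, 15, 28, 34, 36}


Set A = {2, 4, 5, 6, 8, 13, 17, 26, 28, 29}
Set B = {2, 4, 5, 15, 28, 34, 36}
Check each element of B against A:
2 ∈ A, 4 ∈ A, 5 ∈ A, 15 ∉ A (include), 28 ∈ A, 34 ∉ A (include), 36 ∉ A (include)
Elements of B not in A: {15, 34, 36}

{15, 34, 36}


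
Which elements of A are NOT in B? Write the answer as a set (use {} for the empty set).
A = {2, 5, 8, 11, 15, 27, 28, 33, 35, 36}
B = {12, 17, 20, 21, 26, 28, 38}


Set A = {2, 5, 8, 11, 15, 27, 28, 33, 35, 36}
Set B = {12, 17, 20, 21, 26, 28, 38}
Check each element of A against B:
2 ∉ B (include), 5 ∉ B (include), 8 ∉ B (include), 11 ∉ B (include), 15 ∉ B (include), 27 ∉ B (include), 28 ∈ B, 33 ∉ B (include), 35 ∉ B (include), 36 ∉ B (include)
Elements of A not in B: {2, 5, 8, 11, 15, 27, 33, 35, 36}

{2, 5, 8, 11, 15, 27, 33, 35, 36}


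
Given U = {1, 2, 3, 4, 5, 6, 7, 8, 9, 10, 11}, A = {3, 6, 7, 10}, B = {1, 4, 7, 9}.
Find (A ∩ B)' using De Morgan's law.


U = {1, 2, 3, 4, 5, 6, 7, 8, 9, 10, 11}
A = {3, 6, 7, 10}, B = {1, 4, 7, 9}
A ∩ B = {7}
(A ∩ B)' = U \ (A ∩ B) = {1, 2, 3, 4, 5, 6, 8, 9, 10, 11}
Verification via A' ∪ B': A' = {1, 2, 4, 5, 8, 9, 11}, B' = {2, 3, 5, 6, 8, 10, 11}
A' ∪ B' = {1, 2, 3, 4, 5, 6, 8, 9, 10, 11} ✓

{1, 2, 3, 4, 5, 6, 8, 9, 10, 11}


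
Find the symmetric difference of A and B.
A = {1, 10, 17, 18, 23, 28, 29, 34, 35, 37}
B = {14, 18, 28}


Set A = {1, 10, 17, 18, 23, 28, 29, 34, 35, 37}
Set B = {14, 18, 28}
A △ B = (A \ B) ∪ (B \ A)
Elements in A but not B: {1, 10, 17, 23, 29, 34, 35, 37}
Elements in B but not A: {14}
A △ B = {1, 10, 14, 17, 23, 29, 34, 35, 37}

{1, 10, 14, 17, 23, 29, 34, 35, 37}


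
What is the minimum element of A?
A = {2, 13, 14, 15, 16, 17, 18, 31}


Set A = {2, 13, 14, 15, 16, 17, 18, 31}
Elements in ascending order: 2, 13, 14, 15, 16, 17, 18, 31
The smallest element is 2.

2


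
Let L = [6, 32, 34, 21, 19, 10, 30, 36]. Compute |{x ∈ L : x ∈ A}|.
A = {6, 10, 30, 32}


Set A = {6, 10, 30, 32}
Candidates: [6, 32, 34, 21, 19, 10, 30, 36]
Check each candidate:
6 ∈ A, 32 ∈ A, 34 ∉ A, 21 ∉ A, 19 ∉ A, 10 ∈ A, 30 ∈ A, 36 ∉ A
Count of candidates in A: 4

4


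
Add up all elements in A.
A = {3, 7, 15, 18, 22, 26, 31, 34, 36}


Set A = {3, 7, 15, 18, 22, 26, 31, 34, 36}
Sum = 3 + 7 + 15 + 18 + 22 + 26 + 31 + 34 + 36 = 192

192


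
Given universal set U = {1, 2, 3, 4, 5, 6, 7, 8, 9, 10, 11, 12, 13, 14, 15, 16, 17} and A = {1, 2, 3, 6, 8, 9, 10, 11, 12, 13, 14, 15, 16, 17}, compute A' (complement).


Universal set U = {1, 2, 3, 4, 5, 6, 7, 8, 9, 10, 11, 12, 13, 14, 15, 16, 17}
Set A = {1, 2, 3, 6, 8, 9, 10, 11, 12, 13, 14, 15, 16, 17}
A' = U \ A = elements in U but not in A
Checking each element of U:
1 (in A, exclude), 2 (in A, exclude), 3 (in A, exclude), 4 (not in A, include), 5 (not in A, include), 6 (in A, exclude), 7 (not in A, include), 8 (in A, exclude), 9 (in A, exclude), 10 (in A, exclude), 11 (in A, exclude), 12 (in A, exclude), 13 (in A, exclude), 14 (in A, exclude), 15 (in A, exclude), 16 (in A, exclude), 17 (in A, exclude)
A' = {4, 5, 7}

{4, 5, 7}


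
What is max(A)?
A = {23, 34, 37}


Set A = {23, 34, 37}
Elements in ascending order: 23, 34, 37
The largest element is 37.

37


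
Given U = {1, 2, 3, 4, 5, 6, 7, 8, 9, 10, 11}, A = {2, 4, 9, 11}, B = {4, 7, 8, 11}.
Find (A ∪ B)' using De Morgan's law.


U = {1, 2, 3, 4, 5, 6, 7, 8, 9, 10, 11}
A = {2, 4, 9, 11}, B = {4, 7, 8, 11}
A ∪ B = {2, 4, 7, 8, 9, 11}
(A ∪ B)' = U \ (A ∪ B) = {1, 3, 5, 6, 10}
Verification via A' ∩ B': A' = {1, 3, 5, 6, 7, 8, 10}, B' = {1, 2, 3, 5, 6, 9, 10}
A' ∩ B' = {1, 3, 5, 6, 10} ✓

{1, 3, 5, 6, 10}


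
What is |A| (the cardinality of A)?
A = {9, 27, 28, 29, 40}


Set A = {9, 27, 28, 29, 40}
Listing elements: 9, 27, 28, 29, 40
Counting: 5 elements
|A| = 5

5


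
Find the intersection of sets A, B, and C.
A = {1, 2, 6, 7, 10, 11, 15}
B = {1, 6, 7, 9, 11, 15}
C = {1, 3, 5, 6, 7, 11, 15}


Set A = {1, 2, 6, 7, 10, 11, 15}
Set B = {1, 6, 7, 9, 11, 15}
Set C = {1, 3, 5, 6, 7, 11, 15}
First, A ∩ B = {1, 6, 7, 11, 15}
Then, (A ∩ B) ∩ C = {1, 6, 7, 11, 15}

{1, 6, 7, 11, 15}


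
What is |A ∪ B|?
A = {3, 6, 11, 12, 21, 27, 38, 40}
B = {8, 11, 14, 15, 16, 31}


Set A = {3, 6, 11, 12, 21, 27, 38, 40}, |A| = 8
Set B = {8, 11, 14, 15, 16, 31}, |B| = 6
A ∩ B = {11}, |A ∩ B| = 1
|A ∪ B| = |A| + |B| - |A ∩ B| = 8 + 6 - 1 = 13

13


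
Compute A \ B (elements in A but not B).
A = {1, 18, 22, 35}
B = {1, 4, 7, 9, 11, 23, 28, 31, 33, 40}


Set A = {1, 18, 22, 35}
Set B = {1, 4, 7, 9, 11, 23, 28, 31, 33, 40}
A \ B includes elements in A that are not in B.
Check each element of A:
1 (in B, remove), 18 (not in B, keep), 22 (not in B, keep), 35 (not in B, keep)
A \ B = {18, 22, 35}

{18, 22, 35}


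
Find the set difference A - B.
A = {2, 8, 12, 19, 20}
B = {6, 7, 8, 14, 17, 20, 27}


Set A = {2, 8, 12, 19, 20}
Set B = {6, 7, 8, 14, 17, 20, 27}
A \ B includes elements in A that are not in B.
Check each element of A:
2 (not in B, keep), 8 (in B, remove), 12 (not in B, keep), 19 (not in B, keep), 20 (in B, remove)
A \ B = {2, 12, 19}

{2, 12, 19}


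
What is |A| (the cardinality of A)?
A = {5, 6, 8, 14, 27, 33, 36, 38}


Set A = {5, 6, 8, 14, 27, 33, 36, 38}
Listing elements: 5, 6, 8, 14, 27, 33, 36, 38
Counting: 8 elements
|A| = 8

8


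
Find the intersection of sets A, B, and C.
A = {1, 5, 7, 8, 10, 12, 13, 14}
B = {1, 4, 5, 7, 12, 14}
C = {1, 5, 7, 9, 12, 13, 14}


Set A = {1, 5, 7, 8, 10, 12, 13, 14}
Set B = {1, 4, 5, 7, 12, 14}
Set C = {1, 5, 7, 9, 12, 13, 14}
First, A ∩ B = {1, 5, 7, 12, 14}
Then, (A ∩ B) ∩ C = {1, 5, 7, 12, 14}

{1, 5, 7, 12, 14}


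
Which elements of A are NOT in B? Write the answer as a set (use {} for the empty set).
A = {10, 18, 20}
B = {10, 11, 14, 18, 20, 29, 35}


Set A = {10, 18, 20}
Set B = {10, 11, 14, 18, 20, 29, 35}
Check each element of A against B:
10 ∈ B, 18 ∈ B, 20 ∈ B
Elements of A not in B: {}

{}


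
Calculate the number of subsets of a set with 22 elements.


The set has 22 elements.
The power set contains all possible subsets.
|P(A)| = 2^|A| = 2^22 = 4194304

4194304


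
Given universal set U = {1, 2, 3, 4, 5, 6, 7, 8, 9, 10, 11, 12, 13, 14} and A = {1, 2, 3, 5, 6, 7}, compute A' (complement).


Universal set U = {1, 2, 3, 4, 5, 6, 7, 8, 9, 10, 11, 12, 13, 14}
Set A = {1, 2, 3, 5, 6, 7}
A' = U \ A = elements in U but not in A
Checking each element of U:
1 (in A, exclude), 2 (in A, exclude), 3 (in A, exclude), 4 (not in A, include), 5 (in A, exclude), 6 (in A, exclude), 7 (in A, exclude), 8 (not in A, include), 9 (not in A, include), 10 (not in A, include), 11 (not in A, include), 12 (not in A, include), 13 (not in A, include), 14 (not in A, include)
A' = {4, 8, 9, 10, 11, 12, 13, 14}

{4, 8, 9, 10, 11, 12, 13, 14}


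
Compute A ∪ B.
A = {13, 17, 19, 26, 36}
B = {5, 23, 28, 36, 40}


Set A = {13, 17, 19, 26, 36}
Set B = {5, 23, 28, 36, 40}
A ∪ B includes all elements in either set.
Elements from A: {13, 17, 19, 26, 36}
Elements from B not already included: {5, 23, 28, 40}
A ∪ B = {5, 13, 17, 19, 23, 26, 28, 36, 40}

{5, 13, 17, 19, 23, 26, 28, 36, 40}


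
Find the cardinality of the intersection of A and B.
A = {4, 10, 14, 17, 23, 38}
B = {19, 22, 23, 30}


Set A = {4, 10, 14, 17, 23, 38}
Set B = {19, 22, 23, 30}
A ∩ B = {23}
|A ∩ B| = 1

1


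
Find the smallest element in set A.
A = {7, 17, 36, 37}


Set A = {7, 17, 36, 37}
Elements in ascending order: 7, 17, 36, 37
The smallest element is 7.

7


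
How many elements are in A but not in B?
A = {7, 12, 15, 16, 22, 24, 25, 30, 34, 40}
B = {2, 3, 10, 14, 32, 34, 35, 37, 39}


Set A = {7, 12, 15, 16, 22, 24, 25, 30, 34, 40}
Set B = {2, 3, 10, 14, 32, 34, 35, 37, 39}
A \ B = {7, 12, 15, 16, 22, 24, 25, 30, 40}
|A \ B| = 9

9


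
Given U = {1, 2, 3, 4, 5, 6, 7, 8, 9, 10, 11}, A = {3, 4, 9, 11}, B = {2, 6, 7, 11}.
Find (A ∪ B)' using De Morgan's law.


U = {1, 2, 3, 4, 5, 6, 7, 8, 9, 10, 11}
A = {3, 4, 9, 11}, B = {2, 6, 7, 11}
A ∪ B = {2, 3, 4, 6, 7, 9, 11}
(A ∪ B)' = U \ (A ∪ B) = {1, 5, 8, 10}
Verification via A' ∩ B': A' = {1, 2, 5, 6, 7, 8, 10}, B' = {1, 3, 4, 5, 8, 9, 10}
A' ∩ B' = {1, 5, 8, 10} ✓

{1, 5, 8, 10}


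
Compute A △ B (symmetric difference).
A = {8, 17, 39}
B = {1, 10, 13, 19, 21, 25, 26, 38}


Set A = {8, 17, 39}
Set B = {1, 10, 13, 19, 21, 25, 26, 38}
A △ B = (A \ B) ∪ (B \ A)
Elements in A but not B: {8, 17, 39}
Elements in B but not A: {1, 10, 13, 19, 21, 25, 26, 38}
A △ B = {1, 8, 10, 13, 17, 19, 21, 25, 26, 38, 39}

{1, 8, 10, 13, 17, 19, 21, 25, 26, 38, 39}


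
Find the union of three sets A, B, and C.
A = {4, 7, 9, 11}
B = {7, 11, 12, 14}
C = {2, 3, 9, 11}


Set A = {4, 7, 9, 11}
Set B = {7, 11, 12, 14}
Set C = {2, 3, 9, 11}
First, A ∪ B = {4, 7, 9, 11, 12, 14}
Then, (A ∪ B) ∪ C = {2, 3, 4, 7, 9, 11, 12, 14}

{2, 3, 4, 7, 9, 11, 12, 14}
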